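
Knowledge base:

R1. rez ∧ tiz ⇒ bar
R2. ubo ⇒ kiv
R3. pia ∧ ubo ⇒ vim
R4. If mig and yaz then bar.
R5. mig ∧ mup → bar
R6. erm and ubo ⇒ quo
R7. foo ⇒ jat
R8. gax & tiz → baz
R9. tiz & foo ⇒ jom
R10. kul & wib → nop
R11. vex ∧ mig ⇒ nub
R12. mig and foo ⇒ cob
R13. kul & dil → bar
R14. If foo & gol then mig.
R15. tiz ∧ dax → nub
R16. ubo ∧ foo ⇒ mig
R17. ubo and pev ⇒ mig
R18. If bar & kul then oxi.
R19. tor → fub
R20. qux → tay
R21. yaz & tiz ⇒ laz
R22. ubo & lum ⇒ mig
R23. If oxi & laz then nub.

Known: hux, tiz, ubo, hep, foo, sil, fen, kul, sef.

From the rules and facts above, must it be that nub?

No

Forward chaining from the given facts derives: kiv, jat, jom, mig, cob.
Rules concluding nub: R11 needs vex; R15 needs dax; R23 needs oxi — none of these are established.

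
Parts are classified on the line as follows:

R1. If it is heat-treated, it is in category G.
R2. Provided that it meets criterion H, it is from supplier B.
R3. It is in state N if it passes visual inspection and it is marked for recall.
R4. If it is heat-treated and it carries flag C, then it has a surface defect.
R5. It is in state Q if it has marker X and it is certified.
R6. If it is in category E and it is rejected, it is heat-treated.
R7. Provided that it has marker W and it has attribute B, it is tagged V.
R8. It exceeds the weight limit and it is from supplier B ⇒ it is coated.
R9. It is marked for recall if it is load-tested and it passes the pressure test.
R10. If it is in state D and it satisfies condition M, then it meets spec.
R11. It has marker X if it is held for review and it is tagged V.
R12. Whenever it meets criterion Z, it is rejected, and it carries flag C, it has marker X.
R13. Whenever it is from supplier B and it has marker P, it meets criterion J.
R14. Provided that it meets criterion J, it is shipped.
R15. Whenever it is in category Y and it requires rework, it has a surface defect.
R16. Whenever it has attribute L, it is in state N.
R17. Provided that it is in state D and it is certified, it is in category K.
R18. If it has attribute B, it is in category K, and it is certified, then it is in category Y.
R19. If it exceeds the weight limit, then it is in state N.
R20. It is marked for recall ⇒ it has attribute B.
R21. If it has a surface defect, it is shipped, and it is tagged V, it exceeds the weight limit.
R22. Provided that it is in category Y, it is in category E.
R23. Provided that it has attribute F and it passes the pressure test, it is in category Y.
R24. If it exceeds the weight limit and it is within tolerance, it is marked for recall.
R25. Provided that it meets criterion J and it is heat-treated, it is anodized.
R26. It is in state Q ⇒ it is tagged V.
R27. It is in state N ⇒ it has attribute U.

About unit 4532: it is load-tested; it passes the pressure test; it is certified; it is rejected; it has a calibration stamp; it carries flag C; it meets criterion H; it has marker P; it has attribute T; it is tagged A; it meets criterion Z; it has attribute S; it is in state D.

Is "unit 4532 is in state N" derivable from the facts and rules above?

Yes

By R2 (it meets criterion H): it is from supplier B.
By R9 (it is load-tested, it passes the pressure test): it is marked for recall.
By R12 (it meets criterion Z, it is rejected, it carries flag C): it has marker X.
By R13 (it is from supplier B, it has marker P): it meets criterion J.
By R14 (it meets criterion J): it is shipped.
By R17 (it is in state D, it is certified): it is in category K.
By R20 (it is marked for recall): it has attribute B.
By R5 (it has marker X, it is certified): it is in state Q.
By R18 (it has attribute B, it is in category K, it is certified): it is in category Y.
By R22 (it is in category Y): it is in category E.
By R26 (it is in state Q): it is tagged V.
By R6 (it is in category E, it is rejected): it is heat-treated.
By R4 (it is heat-treated, it carries flag C): it has a surface defect.
By R21 (it has a surface defect, it is shipped, it is tagged V): it exceeds the weight limit.
By R19 (it exceeds the weight limit): it is in state N.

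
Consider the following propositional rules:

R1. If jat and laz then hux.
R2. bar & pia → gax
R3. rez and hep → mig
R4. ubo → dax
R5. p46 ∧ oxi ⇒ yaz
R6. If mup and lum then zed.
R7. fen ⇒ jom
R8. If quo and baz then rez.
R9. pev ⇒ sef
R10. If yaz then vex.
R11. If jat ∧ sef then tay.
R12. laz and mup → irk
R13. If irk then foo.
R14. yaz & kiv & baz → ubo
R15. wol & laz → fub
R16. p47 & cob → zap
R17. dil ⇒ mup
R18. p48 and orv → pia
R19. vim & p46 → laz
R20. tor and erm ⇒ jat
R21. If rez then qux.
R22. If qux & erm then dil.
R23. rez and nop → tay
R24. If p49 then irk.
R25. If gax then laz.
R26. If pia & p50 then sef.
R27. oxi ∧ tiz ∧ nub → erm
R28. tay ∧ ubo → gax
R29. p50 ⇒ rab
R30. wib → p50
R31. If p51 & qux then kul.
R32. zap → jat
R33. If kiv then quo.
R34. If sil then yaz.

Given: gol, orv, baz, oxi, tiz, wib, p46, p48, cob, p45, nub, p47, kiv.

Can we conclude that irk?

Yes

yaz  (by R5: p46, oxi)
ubo  (by R14: yaz, kiv, baz)
zap  (by R16: p47, cob)
pia  (by R18: p48, orv)
erm  (by R27: oxi, tiz, nub)
p50  (by R30: wib)
jat  (by R32: zap)
quo  (by R33: kiv)
rez  (by R8: quo, baz)
qux  (by R21: rez)
dil  (by R22: qux, erm)
sef  (by R26: pia, p50)
tay  (by R11: jat, sef)
mup  (by R17: dil)
gax  (by R28: tay, ubo)
laz  (by R25: gax)
irk  (by R12: laz, mup)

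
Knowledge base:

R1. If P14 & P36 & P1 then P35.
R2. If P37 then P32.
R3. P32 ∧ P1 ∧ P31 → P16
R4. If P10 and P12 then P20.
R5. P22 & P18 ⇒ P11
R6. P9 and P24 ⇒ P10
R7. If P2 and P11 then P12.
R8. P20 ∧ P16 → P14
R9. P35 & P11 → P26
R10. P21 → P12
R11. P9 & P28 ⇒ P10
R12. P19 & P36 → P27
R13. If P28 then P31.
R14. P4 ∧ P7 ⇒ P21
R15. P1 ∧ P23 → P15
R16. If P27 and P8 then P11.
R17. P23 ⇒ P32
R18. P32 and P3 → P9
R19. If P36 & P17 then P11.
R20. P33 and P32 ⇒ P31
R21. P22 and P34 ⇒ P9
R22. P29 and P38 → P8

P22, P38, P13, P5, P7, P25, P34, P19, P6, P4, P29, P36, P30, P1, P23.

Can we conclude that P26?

No

Forward chaining from the given facts derives: P27, P21, P15, P32, P9, P8, P12, P11.
The only rule concluding P26 is R9, which needs P35; that is never established.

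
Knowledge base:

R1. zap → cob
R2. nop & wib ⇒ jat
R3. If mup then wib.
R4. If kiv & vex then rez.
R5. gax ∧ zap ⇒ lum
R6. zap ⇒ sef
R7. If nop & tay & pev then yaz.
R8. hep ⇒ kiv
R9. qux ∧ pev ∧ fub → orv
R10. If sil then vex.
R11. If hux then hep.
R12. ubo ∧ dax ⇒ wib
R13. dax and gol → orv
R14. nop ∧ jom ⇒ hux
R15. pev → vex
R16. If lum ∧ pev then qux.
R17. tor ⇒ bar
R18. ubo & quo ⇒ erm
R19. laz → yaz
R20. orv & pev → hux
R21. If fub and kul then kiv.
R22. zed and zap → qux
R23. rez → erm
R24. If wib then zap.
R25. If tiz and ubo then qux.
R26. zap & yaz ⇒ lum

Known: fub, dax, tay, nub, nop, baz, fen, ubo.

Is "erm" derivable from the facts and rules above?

Forward chaining from the given facts derives: wib, zap, cob, jat, sef.
Rules concluding erm: R18 needs quo; R23 needs rez — none of these are established.

No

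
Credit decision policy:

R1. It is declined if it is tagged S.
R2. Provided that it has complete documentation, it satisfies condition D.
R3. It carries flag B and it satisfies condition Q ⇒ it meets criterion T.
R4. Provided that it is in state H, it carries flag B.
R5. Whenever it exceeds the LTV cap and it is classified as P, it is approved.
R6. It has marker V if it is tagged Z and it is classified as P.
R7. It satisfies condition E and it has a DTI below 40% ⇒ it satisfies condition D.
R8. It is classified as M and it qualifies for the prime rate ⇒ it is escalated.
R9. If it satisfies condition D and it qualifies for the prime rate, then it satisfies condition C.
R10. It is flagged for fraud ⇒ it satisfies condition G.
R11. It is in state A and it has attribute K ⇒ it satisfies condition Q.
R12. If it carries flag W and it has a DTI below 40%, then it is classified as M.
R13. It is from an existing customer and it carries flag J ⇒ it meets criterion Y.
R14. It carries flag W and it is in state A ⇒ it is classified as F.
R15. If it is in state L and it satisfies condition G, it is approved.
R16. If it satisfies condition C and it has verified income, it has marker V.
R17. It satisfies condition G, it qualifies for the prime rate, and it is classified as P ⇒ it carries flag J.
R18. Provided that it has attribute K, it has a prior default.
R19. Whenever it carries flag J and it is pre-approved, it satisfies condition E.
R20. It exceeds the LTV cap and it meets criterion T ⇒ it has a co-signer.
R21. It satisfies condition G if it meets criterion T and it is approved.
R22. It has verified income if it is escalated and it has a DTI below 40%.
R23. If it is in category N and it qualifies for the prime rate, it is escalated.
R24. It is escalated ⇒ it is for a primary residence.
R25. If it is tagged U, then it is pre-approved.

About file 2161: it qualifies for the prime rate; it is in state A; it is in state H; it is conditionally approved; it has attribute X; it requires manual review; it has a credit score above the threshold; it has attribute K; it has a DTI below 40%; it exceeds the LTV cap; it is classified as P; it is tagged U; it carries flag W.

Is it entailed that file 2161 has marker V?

Yes

By R4 (it is in state H): it carries flag B.
By R5 (it exceeds the LTV cap, it is classified as P): it is approved.
By R11 (it is in state A, it has attribute K): it satisfies condition Q.
By R12 (it carries flag W, it has a DTI below 40%): it is classified as M.
By R25 (it is tagged U): it is pre-approved.
By R3 (it carries flag B, it satisfies condition Q): it meets criterion T.
By R8 (it is classified as M, it qualifies for the prime rate): it is escalated.
By R21 (it meets criterion T, it is approved): it satisfies condition G.
By R22 (it is escalated, it has a DTI below 40%): it has verified income.
By R17 (it satisfies condition G, it qualifies for the prime rate, it is classified as P): it carries flag J.
By R19 (it carries flag J, it is pre-approved): it satisfies condition E.
By R7 (it satisfies condition E, it has a DTI below 40%): it satisfies condition D.
By R9 (it satisfies condition D, it qualifies for the prime rate): it satisfies condition C.
By R16 (it satisfies condition C, it has verified income): it has marker V.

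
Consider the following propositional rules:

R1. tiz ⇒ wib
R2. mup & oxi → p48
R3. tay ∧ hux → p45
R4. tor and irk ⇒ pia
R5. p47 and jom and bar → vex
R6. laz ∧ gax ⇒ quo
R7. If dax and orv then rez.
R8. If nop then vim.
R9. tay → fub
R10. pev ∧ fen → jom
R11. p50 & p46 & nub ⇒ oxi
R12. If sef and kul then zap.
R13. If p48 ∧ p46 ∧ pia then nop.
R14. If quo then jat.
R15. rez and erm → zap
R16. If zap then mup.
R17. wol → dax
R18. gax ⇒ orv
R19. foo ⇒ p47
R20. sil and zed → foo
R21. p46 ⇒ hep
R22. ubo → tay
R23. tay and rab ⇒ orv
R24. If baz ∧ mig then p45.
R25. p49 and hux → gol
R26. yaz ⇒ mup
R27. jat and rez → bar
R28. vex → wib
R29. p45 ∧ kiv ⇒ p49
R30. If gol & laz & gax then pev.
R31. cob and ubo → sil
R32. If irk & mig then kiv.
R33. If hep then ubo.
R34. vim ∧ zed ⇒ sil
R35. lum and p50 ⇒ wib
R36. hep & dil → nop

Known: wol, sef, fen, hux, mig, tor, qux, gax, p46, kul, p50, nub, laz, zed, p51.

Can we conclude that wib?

Forward chaining from the given facts derives: quo, oxi, zap, jat, mup, dax, orv, hep, ubo, p48, rez, tay, bar, p45, fub.
Rules concluding wib: R1 needs tiz; R28 needs vex; R35 needs lum — none of these are established.

No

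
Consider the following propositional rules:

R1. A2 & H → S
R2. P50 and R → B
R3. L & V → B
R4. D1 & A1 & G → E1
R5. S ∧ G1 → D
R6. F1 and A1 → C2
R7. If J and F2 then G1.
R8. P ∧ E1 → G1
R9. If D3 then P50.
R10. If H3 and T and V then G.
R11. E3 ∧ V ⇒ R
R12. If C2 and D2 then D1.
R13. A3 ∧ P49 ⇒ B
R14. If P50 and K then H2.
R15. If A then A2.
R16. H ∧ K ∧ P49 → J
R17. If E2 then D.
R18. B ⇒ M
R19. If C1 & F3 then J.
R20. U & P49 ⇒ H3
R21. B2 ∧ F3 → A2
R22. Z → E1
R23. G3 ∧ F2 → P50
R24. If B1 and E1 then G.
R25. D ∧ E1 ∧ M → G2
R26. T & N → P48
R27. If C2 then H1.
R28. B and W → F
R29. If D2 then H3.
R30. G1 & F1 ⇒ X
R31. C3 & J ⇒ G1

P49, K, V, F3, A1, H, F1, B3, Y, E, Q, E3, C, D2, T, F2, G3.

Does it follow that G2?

Forward chaining from the given facts derives: C2, R, D1, J, P50, H1, H3, B, G1, G, H2, M, X, E1.
The only rule concluding G2 is R25, which needs D; that is never established.

No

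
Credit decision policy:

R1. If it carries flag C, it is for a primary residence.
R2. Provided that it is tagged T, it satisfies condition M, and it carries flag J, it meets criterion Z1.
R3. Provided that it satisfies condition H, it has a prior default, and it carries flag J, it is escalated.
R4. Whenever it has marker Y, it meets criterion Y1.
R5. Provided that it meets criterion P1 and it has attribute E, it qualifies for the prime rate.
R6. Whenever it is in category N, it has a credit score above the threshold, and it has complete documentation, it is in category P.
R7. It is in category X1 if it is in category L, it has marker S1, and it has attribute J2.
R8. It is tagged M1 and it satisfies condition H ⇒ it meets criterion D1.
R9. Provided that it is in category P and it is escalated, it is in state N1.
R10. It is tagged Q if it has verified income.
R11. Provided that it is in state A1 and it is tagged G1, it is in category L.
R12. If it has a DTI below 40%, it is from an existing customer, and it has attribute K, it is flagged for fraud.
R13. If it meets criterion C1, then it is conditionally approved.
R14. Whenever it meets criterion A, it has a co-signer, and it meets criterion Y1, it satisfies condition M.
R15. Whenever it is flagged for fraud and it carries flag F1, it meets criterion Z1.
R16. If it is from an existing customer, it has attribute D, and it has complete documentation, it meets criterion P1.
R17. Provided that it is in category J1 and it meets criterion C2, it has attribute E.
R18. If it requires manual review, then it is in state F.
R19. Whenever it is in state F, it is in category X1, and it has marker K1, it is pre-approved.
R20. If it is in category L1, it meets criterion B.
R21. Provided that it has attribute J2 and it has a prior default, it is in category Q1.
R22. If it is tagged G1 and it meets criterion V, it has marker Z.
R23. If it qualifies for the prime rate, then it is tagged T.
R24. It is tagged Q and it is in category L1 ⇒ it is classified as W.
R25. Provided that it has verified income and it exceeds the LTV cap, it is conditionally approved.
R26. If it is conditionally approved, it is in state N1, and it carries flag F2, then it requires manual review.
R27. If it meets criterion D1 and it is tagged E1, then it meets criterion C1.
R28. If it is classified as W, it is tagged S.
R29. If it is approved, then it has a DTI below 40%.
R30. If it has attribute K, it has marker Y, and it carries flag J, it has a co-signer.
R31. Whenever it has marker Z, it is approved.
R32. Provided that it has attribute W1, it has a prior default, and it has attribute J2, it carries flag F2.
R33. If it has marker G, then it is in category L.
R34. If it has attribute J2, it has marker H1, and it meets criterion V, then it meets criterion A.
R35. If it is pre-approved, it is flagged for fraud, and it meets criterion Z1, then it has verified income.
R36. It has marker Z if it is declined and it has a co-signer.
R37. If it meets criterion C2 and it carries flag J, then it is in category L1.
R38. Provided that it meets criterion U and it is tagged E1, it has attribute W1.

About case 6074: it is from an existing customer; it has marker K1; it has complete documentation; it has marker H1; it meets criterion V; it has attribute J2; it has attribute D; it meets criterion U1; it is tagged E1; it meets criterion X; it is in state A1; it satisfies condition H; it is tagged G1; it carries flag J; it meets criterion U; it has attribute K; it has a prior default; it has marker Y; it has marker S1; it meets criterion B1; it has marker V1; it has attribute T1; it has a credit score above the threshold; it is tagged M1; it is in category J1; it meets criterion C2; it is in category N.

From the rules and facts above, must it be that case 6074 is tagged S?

By R3 (it satisfies condition H, it has a prior default, it carries flag J): it is escalated.
By R4 (it has marker Y): it meets criterion Y1.
By R6 (it is in category N, it has a credit score above the threshold, it has complete documentation): it is in category P.
By R8 (it is tagged M1, it satisfies condition H): it meets criterion D1.
By R9 (it is in category P, it is escalated): it is in state N1.
By R11 (it is in state A1, it is tagged G1): it is in category L.
By R16 (it is from an existing customer, it has attribute D, it has complete documentation): it meets criterion P1.
By R17 (it is in category J1, it meets criterion C2): it has attribute E.
By R22 (it is tagged G1, it meets criterion V): it has marker Z.
By R27 (it meets criterion D1, it is tagged E1): it meets criterion C1.
By R30 (it has attribute K, it has marker Y, it carries flag J): it has a co-signer.
By R31 (it has marker Z): it is approved.
By R34 (it has attribute J2, it has marker H1, it meets criterion V): it meets criterion A.
By R37 (it meets criterion C2, it carries flag J): it is in category L1.
By R38 (it meets criterion U, it is tagged E1): it has attribute W1.
By R5 (it meets criterion P1, it has attribute E): it qualifies for the prime rate.
By R7 (it is in category L, it has marker S1, it has attribute J2): it is in category X1.
By R13 (it meets criterion C1): it is conditionally approved.
By R14 (it meets criterion A, it has a co-signer, it meets criterion Y1): it satisfies condition M.
By R23 (it qualifies for the prime rate): it is tagged T.
By R29 (it is approved): it has a DTI below 40%.
By R32 (it has attribute W1, it has a prior default, it has attribute J2): it carries flag F2.
By R2 (it is tagged T, it satisfies condition M, it carries flag J): it meets criterion Z1.
By R12 (it has a DTI below 40%, it is from an existing customer, it has attribute K): it is flagged for fraud.
By R26 (it is conditionally approved, it is in state N1, it carries flag F2): it requires manual review.
By R18 (it requires manual review): it is in state F.
By R19 (it is in state F, it is in category X1, it has marker K1): it is pre-approved.
By R35 (it is pre-approved, it is flagged for fraud, it meets criterion Z1): it has verified income.
By R10 (it has verified income): it is tagged Q.
By R24 (it is tagged Q, it is in category L1): it is classified as W.
By R28 (it is classified as W): it is tagged S.

Yes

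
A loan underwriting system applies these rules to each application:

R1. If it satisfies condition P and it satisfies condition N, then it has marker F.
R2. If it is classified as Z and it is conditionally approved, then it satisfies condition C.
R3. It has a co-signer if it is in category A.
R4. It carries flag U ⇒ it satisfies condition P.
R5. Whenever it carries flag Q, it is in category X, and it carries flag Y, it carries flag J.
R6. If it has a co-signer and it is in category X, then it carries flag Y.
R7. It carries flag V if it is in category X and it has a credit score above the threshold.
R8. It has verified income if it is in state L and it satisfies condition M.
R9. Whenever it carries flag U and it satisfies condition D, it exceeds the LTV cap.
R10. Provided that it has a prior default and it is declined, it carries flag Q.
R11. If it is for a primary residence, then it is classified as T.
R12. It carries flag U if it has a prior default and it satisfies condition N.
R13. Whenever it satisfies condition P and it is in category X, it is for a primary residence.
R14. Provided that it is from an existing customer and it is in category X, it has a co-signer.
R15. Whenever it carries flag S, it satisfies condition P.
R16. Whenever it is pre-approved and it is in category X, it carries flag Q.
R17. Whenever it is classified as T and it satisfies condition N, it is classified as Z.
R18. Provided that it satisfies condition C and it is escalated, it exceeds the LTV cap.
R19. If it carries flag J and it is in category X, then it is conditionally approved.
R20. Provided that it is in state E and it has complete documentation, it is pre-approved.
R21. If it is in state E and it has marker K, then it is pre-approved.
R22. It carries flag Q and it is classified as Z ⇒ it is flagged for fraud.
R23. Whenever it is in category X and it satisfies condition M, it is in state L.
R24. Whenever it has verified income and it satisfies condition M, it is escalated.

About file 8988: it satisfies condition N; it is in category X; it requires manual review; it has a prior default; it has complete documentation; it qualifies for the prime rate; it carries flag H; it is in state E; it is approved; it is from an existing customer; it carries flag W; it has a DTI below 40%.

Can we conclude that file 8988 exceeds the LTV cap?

No

Forward chaining from the given facts derives: carries flag U, has a co-signer, is pre-approved, satisfies condition P, carries flag Y, is for a primary residence, carries flag Q, has marker F, carries flag J, is classified as T, is classified as Z, is conditionally approved, is flagged for fraud, satisfies condition C.
Rules concluding "it exceeds the LTV cap": R9 needs "it satisfies condition D"; R18 needs "it is escalated" — none of these are established.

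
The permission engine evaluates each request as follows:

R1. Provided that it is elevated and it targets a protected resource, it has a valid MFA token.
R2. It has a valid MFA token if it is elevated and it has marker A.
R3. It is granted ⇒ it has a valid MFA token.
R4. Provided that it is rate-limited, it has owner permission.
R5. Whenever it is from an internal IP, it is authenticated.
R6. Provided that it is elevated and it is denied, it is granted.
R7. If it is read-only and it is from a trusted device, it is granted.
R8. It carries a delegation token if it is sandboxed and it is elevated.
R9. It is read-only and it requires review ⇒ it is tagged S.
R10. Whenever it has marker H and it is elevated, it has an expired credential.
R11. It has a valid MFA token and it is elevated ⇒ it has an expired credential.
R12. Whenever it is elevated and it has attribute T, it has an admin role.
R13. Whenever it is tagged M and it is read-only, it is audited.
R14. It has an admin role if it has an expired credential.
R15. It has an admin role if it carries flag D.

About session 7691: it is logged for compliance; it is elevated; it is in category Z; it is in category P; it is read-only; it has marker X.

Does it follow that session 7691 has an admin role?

Forward chaining from the given facts derives: nothing new.
Rules concluding "it has an admin role": R12 needs "it has attribute T"; R14 needs "it has an expired credential"; R15 needs "it carries flag D" — none of these are established.

No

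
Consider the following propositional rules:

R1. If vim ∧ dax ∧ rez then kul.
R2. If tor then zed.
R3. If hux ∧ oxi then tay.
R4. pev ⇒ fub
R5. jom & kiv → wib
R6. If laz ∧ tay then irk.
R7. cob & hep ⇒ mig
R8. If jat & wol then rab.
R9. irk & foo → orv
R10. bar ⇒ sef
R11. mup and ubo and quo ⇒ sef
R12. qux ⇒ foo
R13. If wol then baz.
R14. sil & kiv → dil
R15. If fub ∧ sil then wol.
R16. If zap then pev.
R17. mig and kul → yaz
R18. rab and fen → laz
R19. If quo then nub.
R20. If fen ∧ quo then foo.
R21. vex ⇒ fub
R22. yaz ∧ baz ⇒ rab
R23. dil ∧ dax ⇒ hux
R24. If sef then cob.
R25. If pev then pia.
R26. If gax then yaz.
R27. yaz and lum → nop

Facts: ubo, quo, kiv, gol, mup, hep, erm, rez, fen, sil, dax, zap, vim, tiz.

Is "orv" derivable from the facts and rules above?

No

Forward chaining from the given facts derives: kul, sef, dil, pev, nub, foo, hux, cob, pia, fub, mig, wol, yaz, baz, rab, laz.
The only rule concluding orv is R9, which needs irk; that is never established.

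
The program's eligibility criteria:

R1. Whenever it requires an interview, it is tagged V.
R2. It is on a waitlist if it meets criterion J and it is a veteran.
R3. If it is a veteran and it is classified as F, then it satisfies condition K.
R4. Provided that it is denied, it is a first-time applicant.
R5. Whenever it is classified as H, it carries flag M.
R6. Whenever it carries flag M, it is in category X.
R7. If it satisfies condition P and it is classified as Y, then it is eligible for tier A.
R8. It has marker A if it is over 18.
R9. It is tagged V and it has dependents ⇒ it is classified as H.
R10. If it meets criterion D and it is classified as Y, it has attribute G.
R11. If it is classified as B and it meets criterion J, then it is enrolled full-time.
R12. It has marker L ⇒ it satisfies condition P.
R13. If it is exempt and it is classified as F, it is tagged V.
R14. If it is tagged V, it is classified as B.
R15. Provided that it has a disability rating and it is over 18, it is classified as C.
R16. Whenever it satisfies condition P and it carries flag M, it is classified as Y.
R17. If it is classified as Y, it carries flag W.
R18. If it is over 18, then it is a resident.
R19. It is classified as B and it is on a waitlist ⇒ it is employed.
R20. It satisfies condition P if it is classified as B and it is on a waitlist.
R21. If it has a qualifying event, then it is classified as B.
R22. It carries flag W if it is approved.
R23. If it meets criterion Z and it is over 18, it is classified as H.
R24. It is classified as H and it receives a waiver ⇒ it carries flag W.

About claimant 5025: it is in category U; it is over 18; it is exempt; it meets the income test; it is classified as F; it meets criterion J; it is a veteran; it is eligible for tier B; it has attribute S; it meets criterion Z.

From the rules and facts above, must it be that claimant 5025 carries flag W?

By R2 (it meets criterion J, it is a veteran): it is on a waitlist.
By R13 (it is exempt, it is classified as F): it is tagged V.
By R14 (it is tagged V): it is classified as B.
By R20 (it is classified as B, it is on a waitlist): it satisfies condition P.
By R23 (it meets criterion Z, it is over 18): it is classified as H.
By R5 (it is classified as H): it carries flag M.
By R16 (it satisfies condition P, it carries flag M): it is classified as Y.
By R17 (it is classified as Y): it carries flag W.

Yes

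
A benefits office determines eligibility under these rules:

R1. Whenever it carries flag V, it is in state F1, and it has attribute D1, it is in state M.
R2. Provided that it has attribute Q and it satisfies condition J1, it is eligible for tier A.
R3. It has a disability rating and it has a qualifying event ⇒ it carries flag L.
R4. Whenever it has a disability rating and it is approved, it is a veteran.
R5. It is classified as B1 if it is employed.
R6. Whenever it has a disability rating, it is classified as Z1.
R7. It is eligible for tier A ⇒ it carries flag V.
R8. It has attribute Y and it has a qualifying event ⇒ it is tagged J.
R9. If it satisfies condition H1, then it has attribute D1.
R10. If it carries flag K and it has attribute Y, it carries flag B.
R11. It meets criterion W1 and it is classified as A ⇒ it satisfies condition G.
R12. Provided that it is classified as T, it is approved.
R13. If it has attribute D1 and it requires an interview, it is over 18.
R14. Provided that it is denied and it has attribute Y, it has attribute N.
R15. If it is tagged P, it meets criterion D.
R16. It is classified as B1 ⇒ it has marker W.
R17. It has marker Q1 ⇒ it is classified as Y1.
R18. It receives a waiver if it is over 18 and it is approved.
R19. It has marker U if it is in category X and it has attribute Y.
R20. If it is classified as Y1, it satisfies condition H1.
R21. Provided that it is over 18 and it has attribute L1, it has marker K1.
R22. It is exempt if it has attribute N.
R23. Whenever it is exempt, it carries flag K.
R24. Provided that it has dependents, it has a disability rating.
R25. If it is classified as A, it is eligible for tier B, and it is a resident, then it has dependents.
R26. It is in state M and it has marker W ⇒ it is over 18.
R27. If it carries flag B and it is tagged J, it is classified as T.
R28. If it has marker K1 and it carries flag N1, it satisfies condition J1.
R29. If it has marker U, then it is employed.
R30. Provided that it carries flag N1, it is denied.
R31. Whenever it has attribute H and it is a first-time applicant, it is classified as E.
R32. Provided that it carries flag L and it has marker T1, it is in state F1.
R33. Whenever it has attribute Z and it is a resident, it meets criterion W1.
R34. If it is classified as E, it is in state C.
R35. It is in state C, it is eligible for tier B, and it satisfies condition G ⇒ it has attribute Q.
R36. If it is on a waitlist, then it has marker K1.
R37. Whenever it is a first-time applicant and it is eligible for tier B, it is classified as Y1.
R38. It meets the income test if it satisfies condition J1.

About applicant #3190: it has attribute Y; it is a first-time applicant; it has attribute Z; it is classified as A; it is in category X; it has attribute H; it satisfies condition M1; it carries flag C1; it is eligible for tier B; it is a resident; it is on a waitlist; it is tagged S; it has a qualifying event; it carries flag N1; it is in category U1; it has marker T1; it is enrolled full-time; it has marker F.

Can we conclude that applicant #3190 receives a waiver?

Yes

By R8 (it has attribute Y, it has a qualifying event): it is tagged J.
By R19 (it is in category X, it has attribute Y): it has marker U.
By R25 (it is classified as A, it is eligible for tier B, it is a resident): it has dependents.
By R29 (it has marker U): it is employed.
By R30 (it carries flag N1): it is denied.
By R31 (it has attribute H, it is a first-time applicant): it is classified as E.
By R33 (it has attribute Z, it is a resident): it meets criterion W1.
By R34 (it is classified as E): it is in state C.
By R36 (it is on a waitlist): it has marker K1.
By R37 (it is a first-time applicant, it is eligible for tier B): it is classified as Y1.
By R5 (it is employed): it is classified as B1.
By R11 (it meets criterion W1, it is classified as A): it satisfies condition G.
By R14 (it is denied, it has attribute Y): it has attribute N.
By R16 (it is classified as B1): it has marker W.
By R20 (it is classified as Y1): it satisfies condition H1.
By R22 (it has attribute N): it is exempt.
By R23 (it is exempt): it carries flag K.
By R24 (it has dependents): it has a disability rating.
By R28 (it has marker K1, it carries flag N1): it satisfies condition J1.
By R35 (it is in state C, it is eligible for tier B, it satisfies condition G): it has attribute Q.
By R2 (it has attribute Q, it satisfies condition J1): it is eligible for tier A.
By R3 (it has a disability rating, it has a qualifying event): it carries flag L.
By R7 (it is eligible for tier A): it carries flag V.
By R9 (it satisfies condition H1): it has attribute D1.
By R10 (it carries flag K, it has attribute Y): it carries flag B.
By R27 (it carries flag B, it is tagged J): it is classified as T.
By R32 (it carries flag L, it has marker T1): it is in state F1.
By R1 (it carries flag V, it is in state F1, it has attribute D1): it is in state M.
By R12 (it is classified as T): it is approved.
By R26 (it is in state M, it has marker W): it is over 18.
By R18 (it is over 18, it is approved): it receives a waiver.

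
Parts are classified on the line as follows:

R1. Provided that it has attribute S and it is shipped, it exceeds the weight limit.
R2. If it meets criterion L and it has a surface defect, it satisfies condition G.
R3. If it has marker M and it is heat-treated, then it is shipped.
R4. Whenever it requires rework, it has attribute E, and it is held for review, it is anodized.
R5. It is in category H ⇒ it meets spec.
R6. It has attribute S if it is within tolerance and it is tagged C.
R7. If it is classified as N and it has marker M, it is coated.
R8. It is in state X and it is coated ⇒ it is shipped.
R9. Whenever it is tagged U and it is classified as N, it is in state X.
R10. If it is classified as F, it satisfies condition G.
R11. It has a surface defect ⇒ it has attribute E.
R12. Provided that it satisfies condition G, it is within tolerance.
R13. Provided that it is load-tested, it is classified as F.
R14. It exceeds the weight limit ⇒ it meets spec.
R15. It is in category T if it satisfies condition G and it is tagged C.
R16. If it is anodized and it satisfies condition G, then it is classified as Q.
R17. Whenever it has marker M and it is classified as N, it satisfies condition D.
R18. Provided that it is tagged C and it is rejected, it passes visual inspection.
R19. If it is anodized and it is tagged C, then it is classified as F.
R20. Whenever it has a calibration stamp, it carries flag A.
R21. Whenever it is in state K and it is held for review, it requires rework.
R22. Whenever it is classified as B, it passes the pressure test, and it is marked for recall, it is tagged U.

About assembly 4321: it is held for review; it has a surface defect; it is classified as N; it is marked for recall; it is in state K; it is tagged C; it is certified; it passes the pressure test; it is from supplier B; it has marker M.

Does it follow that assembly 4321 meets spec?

No

Forward chaining from the given facts derives: is coated, has attribute E, satisfies condition D, requires rework, is anodized, is classified as F, satisfies condition G, is within tolerance, is in category T, is classified as Q, has attribute S.
Rules concluding "it meets spec": R5 needs "it is in category H"; R14 needs "it exceeds the weight limit" — none of these are established.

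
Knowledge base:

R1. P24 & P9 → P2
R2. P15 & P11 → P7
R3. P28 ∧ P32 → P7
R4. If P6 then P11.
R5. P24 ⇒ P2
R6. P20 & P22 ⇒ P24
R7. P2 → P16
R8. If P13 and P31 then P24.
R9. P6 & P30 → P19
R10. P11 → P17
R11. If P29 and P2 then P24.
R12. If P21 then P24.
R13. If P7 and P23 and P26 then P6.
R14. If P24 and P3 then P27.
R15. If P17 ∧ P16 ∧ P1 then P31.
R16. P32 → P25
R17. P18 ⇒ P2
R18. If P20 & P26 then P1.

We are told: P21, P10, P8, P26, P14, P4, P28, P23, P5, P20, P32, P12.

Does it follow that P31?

Yes

P7  (by R3: P28, P32)
P24  (by R12: P21)
P6  (by R13: P7, P23, P26)
P1  (by R18: P20, P26)
P11  (by R4: P6)
P2  (by R5: P24)
P16  (by R7: P2)
P17  (by R10: P11)
P31  (by R15: P17, P16, P1)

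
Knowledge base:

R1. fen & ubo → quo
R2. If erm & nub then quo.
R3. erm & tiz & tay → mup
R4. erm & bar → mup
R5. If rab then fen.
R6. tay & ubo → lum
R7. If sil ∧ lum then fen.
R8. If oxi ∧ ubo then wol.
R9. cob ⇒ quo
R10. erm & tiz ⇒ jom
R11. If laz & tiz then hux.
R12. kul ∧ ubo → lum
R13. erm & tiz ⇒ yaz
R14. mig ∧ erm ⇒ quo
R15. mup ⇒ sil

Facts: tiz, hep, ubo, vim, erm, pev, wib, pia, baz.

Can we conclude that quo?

No

Forward chaining from the given facts derives: jom, yaz.
Rules concluding quo: R1 needs fen; R2 needs nub; R9 needs cob; R14 needs mig — none of these are established.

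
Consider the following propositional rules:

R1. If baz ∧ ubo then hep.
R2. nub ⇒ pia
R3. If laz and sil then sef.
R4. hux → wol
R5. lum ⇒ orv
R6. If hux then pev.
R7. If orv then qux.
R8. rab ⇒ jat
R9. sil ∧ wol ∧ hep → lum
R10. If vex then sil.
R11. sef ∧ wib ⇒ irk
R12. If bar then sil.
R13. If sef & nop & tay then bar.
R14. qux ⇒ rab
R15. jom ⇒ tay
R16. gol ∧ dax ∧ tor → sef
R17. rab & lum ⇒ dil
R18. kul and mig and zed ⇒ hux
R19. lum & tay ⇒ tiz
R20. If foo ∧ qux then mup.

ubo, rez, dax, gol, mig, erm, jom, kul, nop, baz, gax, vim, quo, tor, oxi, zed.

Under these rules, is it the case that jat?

hep  (by R1: baz, ubo)
tay  (by R15: jom)
sef  (by R16: gol, dax, tor)
hux  (by R18: kul, mig, zed)
wol  (by R4: hux)
bar  (by R13: sef, nop, tay)
sil  (by R12: bar)
lum  (by R9: sil, wol, hep)
orv  (by R5: lum)
qux  (by R7: orv)
rab  (by R14: qux)
jat  (by R8: rab)

Yes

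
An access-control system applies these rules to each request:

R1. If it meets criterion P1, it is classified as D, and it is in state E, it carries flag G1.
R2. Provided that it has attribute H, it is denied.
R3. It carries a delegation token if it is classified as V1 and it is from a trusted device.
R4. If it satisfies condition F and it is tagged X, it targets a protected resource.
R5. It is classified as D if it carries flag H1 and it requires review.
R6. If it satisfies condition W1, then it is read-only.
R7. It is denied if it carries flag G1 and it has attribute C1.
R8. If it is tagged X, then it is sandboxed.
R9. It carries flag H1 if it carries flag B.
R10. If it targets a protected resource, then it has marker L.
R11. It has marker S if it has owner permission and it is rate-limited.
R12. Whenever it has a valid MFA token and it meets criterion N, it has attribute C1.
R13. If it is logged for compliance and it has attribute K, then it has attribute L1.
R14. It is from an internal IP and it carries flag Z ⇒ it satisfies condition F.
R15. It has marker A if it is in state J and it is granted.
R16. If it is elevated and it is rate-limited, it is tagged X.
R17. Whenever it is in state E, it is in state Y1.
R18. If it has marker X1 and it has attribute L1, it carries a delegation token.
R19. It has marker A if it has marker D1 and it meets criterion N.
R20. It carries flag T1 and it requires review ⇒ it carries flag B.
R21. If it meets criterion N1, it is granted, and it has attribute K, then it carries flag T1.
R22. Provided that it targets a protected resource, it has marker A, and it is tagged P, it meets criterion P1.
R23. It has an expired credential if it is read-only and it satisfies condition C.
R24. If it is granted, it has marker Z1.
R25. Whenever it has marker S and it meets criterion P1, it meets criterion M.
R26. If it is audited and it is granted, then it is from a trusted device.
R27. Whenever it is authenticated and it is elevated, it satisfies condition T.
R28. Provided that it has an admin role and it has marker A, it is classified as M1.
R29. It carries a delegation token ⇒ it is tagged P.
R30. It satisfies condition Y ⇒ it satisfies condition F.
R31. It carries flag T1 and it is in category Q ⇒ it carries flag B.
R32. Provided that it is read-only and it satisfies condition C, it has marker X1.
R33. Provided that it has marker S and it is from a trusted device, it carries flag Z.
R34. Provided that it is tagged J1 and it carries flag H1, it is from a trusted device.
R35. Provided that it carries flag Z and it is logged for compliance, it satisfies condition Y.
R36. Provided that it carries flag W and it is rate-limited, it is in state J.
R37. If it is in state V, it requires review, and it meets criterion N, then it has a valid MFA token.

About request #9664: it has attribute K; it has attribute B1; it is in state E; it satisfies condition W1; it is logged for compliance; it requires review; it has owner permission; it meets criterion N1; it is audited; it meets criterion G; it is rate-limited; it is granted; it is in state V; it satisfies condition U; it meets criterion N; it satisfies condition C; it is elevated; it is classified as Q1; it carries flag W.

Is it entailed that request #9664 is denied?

By R6 (it satisfies condition W1): it is read-only.
By R11 (it has owner permission, it is rate-limited): it has marker S.
By R13 (it is logged for compliance, it has attribute K): it has attribute L1.
By R16 (it is elevated, it is rate-limited): it is tagged X.
By R21 (it meets criterion N1, it is granted, it has attribute K): it carries flag T1.
By R26 (it is audited, it is granted): it is from a trusted device.
By R32 (it is read-only, it satisfies condition C): it has marker X1.
By R33 (it has marker S, it is from a trusted device): it carries flag Z.
By R35 (it carries flag Z, it is logged for compliance): it satisfies condition Y.
By R36 (it carries flag W, it is rate-limited): it is in state J.
By R37 (it is in state V, it requires review, it meets criterion N): it has a valid MFA token.
By R12 (it has a valid MFA token, it meets criterion N): it has attribute C1.
By R15 (it is in state J, it is granted): it has marker A.
By R18 (it has marker X1, it has attribute L1): it carries a delegation token.
By R20 (it carries flag T1, it requires review): it carries flag B.
By R29 (it carries a delegation token): it is tagged P.
By R30 (it satisfies condition Y): it satisfies condition F.
By R4 (it satisfies condition F, it is tagged X): it targets a protected resource.
By R9 (it carries flag B): it carries flag H1.
By R22 (it targets a protected resource, it has marker A, it is tagged P): it meets criterion P1.
By R5 (it carries flag H1, it requires review): it is classified as D.
By R1 (it meets criterion P1, it is classified as D, it is in state E): it carries flag G1.
By R7 (it carries flag G1, it has attribute C1): it is denied.

Yes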